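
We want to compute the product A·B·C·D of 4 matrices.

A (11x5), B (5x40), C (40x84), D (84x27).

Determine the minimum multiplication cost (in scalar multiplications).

Adjacent pairs: AB = 11·5·40 = 2200; BC = 5·40·84 = 16800; CD = 40·84·27 = 90720.
Length 3: A..C: k=1: 0+16800+11·5·84=21420; k=2: 2200+0+11·40·84=39160 → min 21420 | B..D: k=2: 0+90720+5·40·27=96120; k=3: 16800+0+5·84·27=28140 → min 28140.
Length 4: A..D: k=1: 0+28140+11·5·27=29625; k=2: 2200+90720+11·40·27=104800; k=3: 21420+0+11·84·27=46368 → min 29625.
Optimal order: (A·((B·C)·D)) with cost 29625.

29625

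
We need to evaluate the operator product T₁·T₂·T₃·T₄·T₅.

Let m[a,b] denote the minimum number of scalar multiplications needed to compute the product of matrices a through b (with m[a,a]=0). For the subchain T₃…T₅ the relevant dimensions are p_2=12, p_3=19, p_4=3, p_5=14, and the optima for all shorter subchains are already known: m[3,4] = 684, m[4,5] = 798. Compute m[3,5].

m[3,5] = min over k∈[3,4] of m[3,k]+m[k+1,5]+p_{2}·p_k·p_{5}.
k=3: 0 + 798 + 12·19·14 = 3990; k=4: 684 + 0 + 12·3·14 = 1188.
Minimum: 1188 at k=4.

1188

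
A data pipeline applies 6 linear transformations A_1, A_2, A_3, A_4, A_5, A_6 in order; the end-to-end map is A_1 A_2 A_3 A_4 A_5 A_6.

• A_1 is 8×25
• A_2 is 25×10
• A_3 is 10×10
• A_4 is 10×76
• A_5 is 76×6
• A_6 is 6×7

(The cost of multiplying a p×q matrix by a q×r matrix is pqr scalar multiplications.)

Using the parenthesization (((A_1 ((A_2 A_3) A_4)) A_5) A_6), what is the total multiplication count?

40684

(A_2 A_3): 25×10 by 10×10 → 25×10, cost 25·10·10 = 2500
((A_2 A_3) A_4): 25×10 by 10×76 → 25×76, cost 25·10·76 = 19000; cumulative 21500
(A_1 ((A_2 A_3) A_4)): 8×25 by 25×76 → 8×76, cost 8·25·76 = 15200; cumulative 36700
((A_1 ((A_2 A_3) A_4)) A_5): 8×76 by 76×6 → 8×6, cost 8·76·6 = 3648; cumulative 40348
(((A_1 ((A_2 A_3) A_4)) A_5) A_6): 8×6 by 6×7 → 8×7, cost 8·6·7 = 336; cumulative 40684
Total: 40684 scalar multiplications.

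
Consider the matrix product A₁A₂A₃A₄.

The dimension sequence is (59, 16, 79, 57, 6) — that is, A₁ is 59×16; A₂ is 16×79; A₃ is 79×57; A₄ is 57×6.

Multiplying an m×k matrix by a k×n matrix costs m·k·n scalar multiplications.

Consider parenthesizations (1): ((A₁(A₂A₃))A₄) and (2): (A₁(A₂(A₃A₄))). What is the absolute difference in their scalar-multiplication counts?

105768

Order (1) = ((A₁(A₂A₃))A₄): (A₂A₃): 16×79 by 79×57 → 16×57, cost 16·79·57 = 72048; (A₁(A₂A₃)): 59×16 by 16×57 → 59×57, cost 59·16·57 = 53808; cumulative 125856; ((A₁(A₂A₃))A₄): 59×57 by 57×6 → 59×6, cost 59·57·6 = 20178; cumulative 146034. Total 146034.
Order (2) = (A₁(A₂(A₃A₄))): (A₃A₄): 79×57 by 57×6 → 79×6, cost 79·57·6 = 27018; (A₂(A₃A₄)): 16×79 by 79×6 → 16×6, cost 16·79·6 = 7584; cumulative 34602; (A₁(A₂(A₃A₄))): 59×16 by 16×6 → 59×6, cost 59·16·6 = 5664; cumulative 40266. Total 40266.
Difference: |146034 − 40266| = 105768.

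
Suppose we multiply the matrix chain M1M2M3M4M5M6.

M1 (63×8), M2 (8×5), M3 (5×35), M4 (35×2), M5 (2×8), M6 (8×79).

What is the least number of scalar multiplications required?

12656

Adjacent pairs: M1M2 = 63·8·5 = 2520; M2M3 = 8·5·35 = 1400; M3M4 = 5·35·2 = 350; M4M5 = 35·2·8 = 560; M5M6 = 2·8·79 = 1264.
Length 3: M1..M3: k=1: 0+1400+63·8·35=19040; k=2: 2520+0+63·5·35=13545 → min 13545 | M2..M4: k=2: 0+350+8·5·2=430; k=3: 1400+0+8·35·2=1960 → min 430 | M3..M5: k=3: 0+560+5·35·8=1960; k=4: 350+0+5·2·8=430 → min 430 | M4..M6: k=4: 0+1264+35·2·79=6794; k=5: 560+0+35·8·79=22680 → min 6794.
Length 4: M1..M4: k=1: 0+430+63·8·2=1438; k=2: 2520+350+63·5·2=3500; k=3: 13545+0+63·35·2=17955 → min 1438 | M2..M5: k=2: 0+430+8·5·8=750; k=3: 1400+560+8·35·8=4200; k=4: 430+0+8·2·8=558 → min 558 | M3..M6: k=3: 0+6794+5·35·79=20619; k=4: 350+1264+5·2·79=2404; k=5: 430+0+5·8·79=3590 → min 2404.
Length 5: M1..M5: k=1: 0+558+63·8·8=4590; k=2: 2520+430+63·5·8=5470; k=3: 13545+560+63·35·8=31745; k=4: 1438+0+63·2·8=2446 → min 2446 | M2..M6: k=2: 0+2404+8·5·79=5564; k=3: 1400+6794+8·35·79=30314; k=4: 430+1264+8·2·79=2958; k=5: 558+0+8·8·79=5614 → min 2958.
Length 6: M1..M6: k=1: 0+2958+63·8·79=42774; k=2: 2520+2404+63·5·79=29809; k=3: 13545+6794+63·35·79=194534; k=4: 1438+1264+63·2·79=12656; k=5: 2446+0+63·8·79=42262 → min 12656.
Optimal order: ((M1(M2(M3M4)))(M5M6)) with cost 12656.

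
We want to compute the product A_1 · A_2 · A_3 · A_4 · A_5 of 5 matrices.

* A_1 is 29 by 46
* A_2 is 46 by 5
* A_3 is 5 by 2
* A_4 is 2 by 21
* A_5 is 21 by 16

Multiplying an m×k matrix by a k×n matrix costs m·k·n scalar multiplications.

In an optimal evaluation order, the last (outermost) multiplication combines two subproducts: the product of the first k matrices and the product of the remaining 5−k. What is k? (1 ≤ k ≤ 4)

Adjacent pairs: A_1A_2 = 29·46·5 = 6670; A_2A_3 = 46·5·2 = 460; A_3A_4 = 5·2·21 = 210; A_4A_5 = 2·21·16 = 672.
Length 3: A_1..A_3: k=1: 0+460+29·46·2=3128; k=2: 6670+0+29·5·2=6960 → min 3128 | A_2..A_4: k=2: 0+210+46·5·21=5040; k=3: 460+0+46·2·21=2392 → min 2392 | A_3..A_5: k=3: 0+672+5·2·16=832; k=4: 210+0+5·21·16=1890 → min 832.
Length 4: A_1..A_4: k=1: 0+2392+29·46·21=30406; k=2: 6670+210+29·5·21=9925; k=3: 3128+0+29·2·21=4346 → min 4346 | A_2..A_5: k=2: 0+832+46·5·16=4512; k=3: 460+672+46·2·16=2604; k=4: 2392+0+46·21·16=17848 → min 2604.
Top-level splits: k=1: (A_1..A_1)·(A_2..A_5) → 0+2604+29·46·16 = 23948; k=2: (A_1..A_2)·(A_3..A_5) → 6670+832+29·5·16 = 9822; k=3: (A_1..A_3)·(A_4..A_5) → 3128+672+29·2·16 = 4728; k=4: (A_1..A_4)·(A_5..A_5) → 4346+0+29·21·16 = 14090.
Best split is after A_3, i.e. k = 3.

3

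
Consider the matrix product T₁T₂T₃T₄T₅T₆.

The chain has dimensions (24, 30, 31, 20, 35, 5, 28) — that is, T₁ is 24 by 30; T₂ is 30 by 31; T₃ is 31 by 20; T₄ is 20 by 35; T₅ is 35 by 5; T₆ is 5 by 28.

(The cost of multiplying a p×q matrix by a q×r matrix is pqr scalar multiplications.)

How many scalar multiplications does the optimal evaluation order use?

Adjacent pairs: T₁T₂ = 24·30·31 = 22320; T₂T₃ = 30·31·20 = 18600; T₃T₄ = 31·20·35 = 21700; T₄T₅ = 20·35·5 = 3500; T₅T₆ = 35·5·28 = 4900.
Length 3: T₁..T₃: k=1: 0+18600+24·30·20=33000; k=2: 22320+0+24·31·20=37200 → min 33000 | T₂..T₄: k=2: 0+21700+30·31·35=54250; k=3: 18600+0+30·20·35=39600 → min 39600 | T₃..T₅: k=3: 0+3500+31·20·5=6600; k=4: 21700+0+31·35·5=27125 → min 6600 | T₄..T₆: k=4: 0+4900+20·35·28=24500; k=5: 3500+0+20·5·28=6300 → min 6300.
Length 4: T₁..T₄: k=1: 0+39600+24·30·35=64800; k=2: 22320+21700+24·31·35=70060; k=3: 33000+0+24·20·35=49800 → min 49800 | T₂..T₅: k=2: 0+6600+30·31·5=11250; k=3: 18600+3500+30·20·5=25100; k=4: 39600+0+30·35·5=44850 → min 11250 | T₃..T₆: k=3: 0+6300+31·20·28=23660; k=4: 21700+4900+31·35·28=56980; k=5: 6600+0+31·5·28=10940 → min 10940.
Length 5: T₁..T₅: k=1: 0+11250+24·30·5=14850; k=2: 22320+6600+24·31·5=32640; k=3: 33000+3500+24·20·5=38900; k=4: 49800+0+24·35·5=54000 → min 14850 | T₂..T₆: k=2: 0+10940+30·31·28=36980; k=3: 18600+6300+30·20·28=41700; k=4: 39600+4900+30·35·28=73900; k=5: 11250+0+30·5·28=15450 → min 15450.
Length 6: T₁..T₆: k=1: 0+15450+24·30·28=35610; k=2: 22320+10940+24·31·28=54092; k=3: 33000+6300+24·20·28=52740; k=4: 49800+4900+24·35·28=78220; k=5: 14850+0+24·5·28=18210 → min 18210.
Optimal order: ((T₁(T₂(T₃(T₄T₅))))T₆) with cost 18210.

18210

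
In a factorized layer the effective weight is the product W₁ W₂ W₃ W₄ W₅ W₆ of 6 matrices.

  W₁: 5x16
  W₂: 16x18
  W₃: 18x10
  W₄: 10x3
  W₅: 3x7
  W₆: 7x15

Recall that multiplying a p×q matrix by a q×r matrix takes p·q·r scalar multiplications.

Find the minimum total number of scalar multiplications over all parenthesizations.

2184

Adjacent pairs: W₁W₂ = 5·16·18 = 1440; W₂W₃ = 16·18·10 = 2880; W₃W₄ = 18·10·3 = 540; W₄W₅ = 10·3·7 = 210; W₅W₆ = 3·7·15 = 315.
Length 3: W₁..W₃: k=1: 0+2880+5·16·10=3680; k=2: 1440+0+5·18·10=2340 → min 2340 | W₂..W₄: k=2: 0+540+16·18·3=1404; k=3: 2880+0+16·10·3=3360 → min 1404 | W₃..W₅: k=3: 0+210+18·10·7=1470; k=4: 540+0+18·3·7=918 → min 918 | W₄..W₆: k=4: 0+315+10·3·15=765; k=5: 210+0+10·7·15=1260 → min 765.
Length 4: W₁..W₄: k=1: 0+1404+5·16·3=1644; k=2: 1440+540+5·18·3=2250; k=3: 2340+0+5·10·3=2490 → min 1644 | W₂..W₅: k=2: 0+918+16·18·7=2934; k=3: 2880+210+16·10·7=4210; k=4: 1404+0+16·3·7=1740 → min 1740 | W₃..W₆: k=3: 0+765+18·10·15=3465; k=4: 540+315+18·3·15=1665; k=5: 918+0+18·7·15=2808 → min 1665.
Length 5: W₁..W₅: k=1: 0+1740+5·16·7=2300; k=2: 1440+918+5·18·7=2988; k=3: 2340+210+5·10·7=2900; k=4: 1644+0+5·3·7=1749 → min 1749 | W₂..W₆: k=2: 0+1665+16·18·15=5985; k=3: 2880+765+16·10·15=6045; k=4: 1404+315+16·3·15=2439; k=5: 1740+0+16·7·15=3420 → min 2439.
Length 6: W₁..W₆: k=1: 0+2439+5·16·15=3639; k=2: 1440+1665+5·18·15=4455; k=3: 2340+765+5·10·15=3855; k=4: 1644+315+5·3·15=2184; k=5: 1749+0+5·7·15=2274 → min 2184.
Optimal order: ((W₁ (W₂ (W₃ W₄))) (W₅ W₆)) with cost 2184.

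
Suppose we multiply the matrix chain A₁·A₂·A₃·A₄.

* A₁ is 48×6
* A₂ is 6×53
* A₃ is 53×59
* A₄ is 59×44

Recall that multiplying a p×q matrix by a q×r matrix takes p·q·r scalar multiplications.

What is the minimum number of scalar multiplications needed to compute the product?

47010

Adjacent pairs: A₁A₂ = 48·6·53 = 15264; A₂A₃ = 6·53·59 = 18762; A₃A₄ = 53·59·44 = 137588.
Length 3: A₁..A₃: k=1: 0+18762+48·6·59=35754; k=2: 15264+0+48·53·59=165360 → min 35754 | A₂..A₄: k=2: 0+137588+6·53·44=151580; k=3: 18762+0+6·59·44=34338 → min 34338.
Length 4: A₁..A₄: k=1: 0+34338+48·6·44=47010; k=2: 15264+137588+48·53·44=264788; k=3: 35754+0+48·59·44=160362 → min 47010.
Optimal order: (A₁·((A₂·A₃)·A₄)) with cost 47010.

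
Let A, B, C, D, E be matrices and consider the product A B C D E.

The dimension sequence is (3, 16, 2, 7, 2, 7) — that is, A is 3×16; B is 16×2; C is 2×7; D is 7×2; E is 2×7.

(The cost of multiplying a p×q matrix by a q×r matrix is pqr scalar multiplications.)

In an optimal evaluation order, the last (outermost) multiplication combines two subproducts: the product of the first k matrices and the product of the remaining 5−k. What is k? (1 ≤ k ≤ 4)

Adjacent pairs: AB = 3·16·2 = 96; BC = 16·2·7 = 224; CD = 2·7·2 = 28; DE = 7·2·7 = 98.
Length 3: A..C: k=1: 0+224+3·16·7=560; k=2: 96+0+3·2·7=138 → min 138 | B..D: k=2: 0+28+16·2·2=92; k=3: 224+0+16·7·2=448 → min 92 | C..E: k=3: 0+98+2·7·7=196; k=4: 28+0+2·2·7=56 → min 56.
Length 4: A..D: k=1: 0+92+3·16·2=188; k=2: 96+28+3·2·2=136; k=3: 138+0+3·7·2=180 → min 136 | B..E: k=2: 0+56+16·2·7=280; k=3: 224+98+16·7·7=1106; k=4: 92+0+16·2·7=316 → min 280.
Top-level splits: k=1: (A..A)·(B..E) → 0+280+3·16·7 = 616; k=2: (A..B)·(C..E) → 96+56+3·2·7 = 194; k=3: (A..C)·(D..E) → 138+98+3·7·7 = 383; k=4: (A..D)·(E..E) → 136+0+3·2·7 = 178.
Best split is after D, i.e. k = 4.

4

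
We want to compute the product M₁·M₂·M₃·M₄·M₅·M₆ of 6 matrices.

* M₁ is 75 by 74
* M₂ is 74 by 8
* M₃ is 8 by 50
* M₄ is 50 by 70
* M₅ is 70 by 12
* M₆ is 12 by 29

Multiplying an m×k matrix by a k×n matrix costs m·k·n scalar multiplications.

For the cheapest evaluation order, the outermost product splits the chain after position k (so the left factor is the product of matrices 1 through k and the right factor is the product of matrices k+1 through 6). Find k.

2

Adjacent pairs: M₁M₂ = 75·74·8 = 44400; M₂M₃ = 74·8·50 = 29600; M₃M₄ = 8·50·70 = 28000; M₄M₅ = 50·70·12 = 42000; M₅M₆ = 70·12·29 = 24360.
Length 3: M₁..M₃: k=1: 0+29600+75·74·50=307100; k=2: 44400+0+75·8·50=74400 → min 74400 | M₂..M₄: k=2: 0+28000+74·8·70=69440; k=3: 29600+0+74·50·70=288600 → min 69440 | M₃..M₅: k=3: 0+42000+8·50·12=46800; k=4: 28000+0+8·70·12=34720 → min 34720 | M₄..M₆: k=4: 0+24360+50·70·29=125860; k=5: 42000+0+50·12·29=59400 → min 59400.
Length 4: M₁..M₄: k=1: 0+69440+75·74·70=457940; k=2: 44400+28000+75·8·70=114400; k=3: 74400+0+75·50·70=336900 → min 114400 | M₂..M₅: k=2: 0+34720+74·8·12=41824; k=3: 29600+42000+74·50·12=116000; k=4: 69440+0+74·70·12=131600 → min 41824 | M₃..M₆: k=3: 0+59400+8·50·29=71000; k=4: 28000+24360+8·70·29=68600; k=5: 34720+0+8·12·29=37504 → min 37504.
Length 5: M₁..M₅: k=1: 0+41824+75·74·12=108424; k=2: 44400+34720+75·8·12=86320; k=3: 74400+42000+75·50·12=161400; k=4: 114400+0+75·70·12=177400 → min 86320 | M₂..M₆: k=2: 0+37504+74·8·29=54672; k=3: 29600+59400+74·50·29=196300; k=4: 69440+24360+74·70·29=244020; k=5: 41824+0+74·12·29=67576 → min 54672.
Top-level splits: k=1: (M₁..M₁)·(M₂..M₆) → 0+54672+75·74·29 = 215622; k=2: (M₁..M₂)·(M₃..M₆) → 44400+37504+75·8·29 = 99304; k=3: (M₁..M₃)·(M₄..M₆) → 74400+59400+75·50·29 = 242550; k=4: (M₁..M₄)·(M₅..M₆) → 114400+24360+75·70·29 = 291010; k=5: (M₁..M₅)·(M₆..M₆) → 86320+0+75·12·29 = 112420.
Best split is after M₂, i.e. k = 2.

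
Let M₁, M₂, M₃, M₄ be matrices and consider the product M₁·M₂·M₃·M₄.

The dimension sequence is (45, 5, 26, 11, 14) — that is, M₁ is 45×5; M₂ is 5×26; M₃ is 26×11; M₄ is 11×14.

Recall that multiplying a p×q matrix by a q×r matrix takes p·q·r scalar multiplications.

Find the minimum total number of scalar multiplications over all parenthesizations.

5350

Adjacent pairs: M₁M₂ = 45·5·26 = 5850; M₂M₃ = 5·26·11 = 1430; M₃M₄ = 26·11·14 = 4004.
Length 3: M₁..M₃: k=1: 0+1430+45·5·11=3905; k=2: 5850+0+45·26·11=18720 → min 3905 | M₂..M₄: k=2: 0+4004+5·26·14=5824; k=3: 1430+0+5·11·14=2200 → min 2200.
Length 4: M₁..M₄: k=1: 0+2200+45·5·14=5350; k=2: 5850+4004+45·26·14=26234; k=3: 3905+0+45·11·14=10835 → min 5350.
Optimal order: (M₁·((M₂·M₃)·M₄)) with cost 5350.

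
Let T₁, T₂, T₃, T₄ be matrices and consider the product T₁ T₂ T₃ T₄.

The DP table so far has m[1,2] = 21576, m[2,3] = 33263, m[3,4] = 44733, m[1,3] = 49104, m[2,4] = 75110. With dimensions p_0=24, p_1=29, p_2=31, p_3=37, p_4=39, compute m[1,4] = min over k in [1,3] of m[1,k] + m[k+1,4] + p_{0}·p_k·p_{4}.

m[1,4] = min over k∈[1,3] of m[1,k]+m[k+1,4]+p_{0}·p_k·p_{4}.
k=1: 0 + 75110 + 24·29·39 = 102254; k=2: 21576 + 44733 + 24·31·39 = 95325; k=3: 49104 + 0 + 24·37·39 = 83736.
Minimum: 83736 at k=3.

83736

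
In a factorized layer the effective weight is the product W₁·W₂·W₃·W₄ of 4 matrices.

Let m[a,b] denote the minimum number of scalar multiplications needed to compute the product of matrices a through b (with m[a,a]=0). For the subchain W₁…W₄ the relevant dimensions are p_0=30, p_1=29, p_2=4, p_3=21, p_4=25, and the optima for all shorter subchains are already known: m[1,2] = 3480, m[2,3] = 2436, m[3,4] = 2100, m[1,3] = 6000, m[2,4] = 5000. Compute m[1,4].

m[1,4] = min over k∈[1,3] of m[1,k]+m[k+1,4]+p_{0}·p_k·p_{4}.
k=1: 0 + 5000 + 30·29·25 = 26750; k=2: 3480 + 2100 + 30·4·25 = 8580; k=3: 6000 + 0 + 30·21·25 = 21750.
Minimum: 8580 at k=2.

8580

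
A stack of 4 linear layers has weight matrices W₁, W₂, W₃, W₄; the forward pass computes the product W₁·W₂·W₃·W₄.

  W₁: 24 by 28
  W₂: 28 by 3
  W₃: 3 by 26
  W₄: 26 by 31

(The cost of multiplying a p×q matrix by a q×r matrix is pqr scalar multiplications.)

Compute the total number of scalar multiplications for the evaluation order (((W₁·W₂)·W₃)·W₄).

23232

(W₁·W₂): 24×28 by 28×3 → 24×3, cost 24·28·3 = 2016
((W₁·W₂)·W₃): 24×3 by 3×26 → 24×26, cost 24·3·26 = 1872; cumulative 3888
(((W₁·W₂)·W₃)·W₄): 24×26 by 26×31 → 24×31, cost 24·26·31 = 19344; cumulative 23232
Total: 23232 scalar multiplications.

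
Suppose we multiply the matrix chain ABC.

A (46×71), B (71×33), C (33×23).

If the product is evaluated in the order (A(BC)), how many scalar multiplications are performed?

(BC): 71×33 by 33×23 → 71×23, cost 71·33·23 = 53889
(A(BC)): 46×71 by 71×23 → 46×23, cost 46·71·23 = 75118; cumulative 129007
Total: 129007 scalar multiplications.

129007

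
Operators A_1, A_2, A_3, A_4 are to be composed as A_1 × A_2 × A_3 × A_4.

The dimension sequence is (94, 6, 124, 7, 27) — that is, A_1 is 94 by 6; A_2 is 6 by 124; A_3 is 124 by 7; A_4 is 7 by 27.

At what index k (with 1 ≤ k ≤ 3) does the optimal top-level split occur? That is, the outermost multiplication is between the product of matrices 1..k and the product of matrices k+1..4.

Adjacent pairs: A_1A_2 = 94·6·124 = 69936; A_2A_3 = 6·124·7 = 5208; A_3A_4 = 124·7·27 = 23436.
Length 3: A_1..A_3: k=1: 0+5208+94·6·7=9156; k=2: 69936+0+94·124·7=151528 → min 9156 | A_2..A_4: k=2: 0+23436+6·124·27=43524; k=3: 5208+0+6·7·27=6342 → min 6342.
Top-level splits: k=1: (A_1..A_1)·(A_2..A_4) → 0+6342+94·6·27 = 21570; k=2: (A_1..A_2)·(A_3..A_4) → 69936+23436+94·124·27 = 408084; k=3: (A_1..A_3)·(A_4..A_4) → 9156+0+94·7·27 = 26922.
Best split is after A_1, i.e. k = 1.

1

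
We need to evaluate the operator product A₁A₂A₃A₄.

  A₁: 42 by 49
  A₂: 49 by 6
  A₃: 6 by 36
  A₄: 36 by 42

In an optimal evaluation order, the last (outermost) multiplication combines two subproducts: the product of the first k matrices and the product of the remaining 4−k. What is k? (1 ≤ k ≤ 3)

2

Adjacent pairs: A₁A₂ = 42·49·6 = 12348; A₂A₃ = 49·6·36 = 10584; A₃A₄ = 6·36·42 = 9072.
Length 3: A₁..A₃: k=1: 0+10584+42·49·36=84672; k=2: 12348+0+42·6·36=21420 → min 21420 | A₂..A₄: k=2: 0+9072+49·6·42=21420; k=3: 10584+0+49·36·42=84672 → min 21420.
Top-level splits: k=1: (A₁..A₁)·(A₂..A₄) → 0+21420+42·49·42 = 107856; k=2: (A₁..A₂)·(A₃..A₄) → 12348+9072+42·6·42 = 32004; k=3: (A₁..A₃)·(A₄..A₄) → 21420+0+42·36·42 = 84924.
Best split is after A₂, i.e. k = 2.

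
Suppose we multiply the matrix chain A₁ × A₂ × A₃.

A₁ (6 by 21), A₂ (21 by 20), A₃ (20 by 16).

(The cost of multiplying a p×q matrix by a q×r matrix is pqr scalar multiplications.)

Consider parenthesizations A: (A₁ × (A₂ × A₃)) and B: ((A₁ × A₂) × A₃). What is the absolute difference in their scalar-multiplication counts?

Order A = (A₁ × (A₂ × A₃)): (A₂ × A₃): 21×20 by 20×16 → 21×16, cost 21·20·16 = 6720; (A₁ × (A₂ × A₃)): 6×21 by 21×16 → 6×16, cost 6·21·16 = 2016; cumulative 8736. Total 8736.
Order B = ((A₁ × A₂) × A₃): (A₁ × A₂): 6×21 by 21×20 → 6×20, cost 6·21·20 = 2520; ((A₁ × A₂) × A₃): 6×20 by 20×16 → 6×16, cost 6·20·16 = 1920; cumulative 4440. Total 4440.
Difference: |8736 − 4440| = 4296.

4296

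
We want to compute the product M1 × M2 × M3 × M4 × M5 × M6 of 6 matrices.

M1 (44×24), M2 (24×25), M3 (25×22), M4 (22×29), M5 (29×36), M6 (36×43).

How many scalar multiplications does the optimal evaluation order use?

Adjacent pairs: M1M2 = 44·24·25 = 26400; M2M3 = 24·25·22 = 13200; M3M4 = 25·22·29 = 15950; M4M5 = 22·29·36 = 22968; M5M6 = 29·36·43 = 44892.
Length 3: M1..M3: k=1: 0+13200+44·24·22=36432; k=2: 26400+0+44·25·22=50600 → min 36432 | M2..M4: k=2: 0+15950+24·25·29=33350; k=3: 13200+0+24·22·29=28512 → min 28512 | M3..M5: k=3: 0+22968+25·22·36=42768; k=4: 15950+0+25·29·36=42050 → min 42050 | M4..M6: k=4: 0+44892+22·29·43=72326; k=5: 22968+0+22·36·43=57024 → min 57024.
Length 4: M1..M4: k=1: 0+28512+44·24·29=59136; k=2: 26400+15950+44·25·29=74250; k=3: 36432+0+44·22·29=64504 → min 59136 | M2..M5: k=2: 0+42050+24·25·36=63650; k=3: 13200+22968+24·22·36=55176; k=4: 28512+0+24·29·36=53568 → min 53568 | M3..M6: k=3: 0+57024+25·22·43=80674; k=4: 15950+44892+25·29·43=92017; k=5: 42050+0+25·36·43=80750 → min 80674.
Length 5: M1..M5: k=1: 0+53568+44·24·36=91584; k=2: 26400+42050+44·25·36=108050; k=3: 36432+22968+44·22·36=94248; k=4: 59136+0+44·29·36=105072 → min 91584 | M2..M6: k=2: 0+80674+24·25·43=106474; k=3: 13200+57024+24·22·43=92928; k=4: 28512+44892+24·29·43=103332; k=5: 53568+0+24·36·43=90720 → min 90720.
Length 6: M1..M6: k=1: 0+90720+44·24·43=136128; k=2: 26400+80674+44·25·43=154374; k=3: 36432+57024+44·22·43=135080; k=4: 59136+44892+44·29·43=158896; k=5: 91584+0+44·36·43=159696 → min 135080.
Optimal order: ((M1 × (M2 × M3)) × ((M4 × M5) × M6)) with cost 135080.

135080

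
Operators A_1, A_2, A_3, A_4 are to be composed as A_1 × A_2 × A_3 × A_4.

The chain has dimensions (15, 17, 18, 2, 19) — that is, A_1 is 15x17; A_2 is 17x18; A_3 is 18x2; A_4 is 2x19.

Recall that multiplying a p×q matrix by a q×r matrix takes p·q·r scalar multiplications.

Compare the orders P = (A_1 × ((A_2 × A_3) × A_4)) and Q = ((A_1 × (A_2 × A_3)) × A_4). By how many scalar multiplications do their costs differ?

4411

Order P = (A_1 × ((A_2 × A_3) × A_4)): (A_2 × A_3): 17×18 by 18×2 → 17×2, cost 17·18·2 = 612; ((A_2 × A_3) × A_4): 17×2 by 2×19 → 17×19, cost 17·2·19 = 646; cumulative 1258; (A_1 × ((A_2 × A_3) × A_4)): 15×17 by 17×19 → 15×19, cost 15·17·19 = 4845; cumulative 6103. Total 6103.
Order Q = ((A_1 × (A_2 × A_3)) × A_4): (A_2 × A_3): 17×18 by 18×2 → 17×2, cost 17·18·2 = 612; (A_1 × (A_2 × A_3)): 15×17 by 17×2 → 15×2, cost 15·17·2 = 510; cumulative 1122; ((A_1 × (A_2 × A_3)) × A_4): 15×2 by 2×19 → 15×19, cost 15·2·19 = 570; cumulative 1692. Total 1692.
Difference: |6103 − 1692| = 4411.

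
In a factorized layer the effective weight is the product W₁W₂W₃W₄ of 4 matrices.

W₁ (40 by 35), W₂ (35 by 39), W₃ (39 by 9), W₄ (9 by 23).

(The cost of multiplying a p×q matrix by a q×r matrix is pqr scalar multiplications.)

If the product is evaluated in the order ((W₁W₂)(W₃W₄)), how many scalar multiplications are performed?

(W₁W₂): 40×35 by 35×39 → 40×39, cost 40·35·39 = 54600
(W₃W₄): 39×9 by 9×23 → 39×23, cost 39·9·23 = 8073
((W₁W₂)(W₃W₄)): 40×39 by 39×23 → 40×23, cost 40·39·23 = 35880; cumulative 98553
Total: 98553 scalar multiplications.

98553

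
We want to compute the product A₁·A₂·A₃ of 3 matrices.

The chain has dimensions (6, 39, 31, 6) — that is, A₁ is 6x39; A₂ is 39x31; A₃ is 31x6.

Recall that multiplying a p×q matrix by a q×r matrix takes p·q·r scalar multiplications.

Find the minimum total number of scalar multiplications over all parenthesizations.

Order (A₁·(A₂·A₃)): (A₂·A₃): 39×31 by 31×6 → 39×6, cost 39·31·6 = 7254; (A₁·(A₂·A₃)): 6×39 by 39×6 → 6×6, cost 6·39·6 = 1404; cumulative 8658. Total 8658.
Order ((A₁·A₂)·A₃): (A₁·A₂): 6×39 by 39×31 → 6×31, cost 6·39·31 = 7254; ((A₁·A₂)·A₃): 6×31 by 31×6 → 6×6, cost 6·31·6 = 1116; cumulative 8370. Total 8370.
Minimum: 8370.

8370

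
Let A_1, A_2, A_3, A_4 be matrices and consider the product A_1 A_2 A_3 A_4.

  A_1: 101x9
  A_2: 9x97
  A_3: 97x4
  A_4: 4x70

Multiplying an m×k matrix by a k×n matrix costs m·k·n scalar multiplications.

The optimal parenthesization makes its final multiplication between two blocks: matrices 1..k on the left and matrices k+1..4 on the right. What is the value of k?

3

Adjacent pairs: A_1A_2 = 101·9·97 = 88173; A_2A_3 = 9·97·4 = 3492; A_3A_4 = 97·4·70 = 27160.
Length 3: A_1..A_3: k=1: 0+3492+101·9·4=7128; k=2: 88173+0+101·97·4=127361 → min 7128 | A_2..A_4: k=2: 0+27160+9·97·70=88270; k=3: 3492+0+9·4·70=6012 → min 6012.
Top-level splits: k=1: (A_1..A_1)·(A_2..A_4) → 0+6012+101·9·70 = 69642; k=2: (A_1..A_2)·(A_3..A_4) → 88173+27160+101·97·70 = 801123; k=3: (A_1..A_3)·(A_4..A_4) → 7128+0+101·4·70 = 35408.
Best split is after A_3, i.e. k = 3.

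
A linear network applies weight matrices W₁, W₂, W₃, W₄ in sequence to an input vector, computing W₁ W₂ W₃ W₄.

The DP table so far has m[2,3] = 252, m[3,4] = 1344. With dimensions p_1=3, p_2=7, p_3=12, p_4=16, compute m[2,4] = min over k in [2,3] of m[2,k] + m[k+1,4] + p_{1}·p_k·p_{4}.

m[2,4] = min over k∈[2,3] of m[2,k]+m[k+1,4]+p_{1}·p_k·p_{4}.
k=2: 0 + 1344 + 3·7·16 = 1680; k=3: 252 + 0 + 3·12·16 = 828.
Minimum: 828 at k=3.

828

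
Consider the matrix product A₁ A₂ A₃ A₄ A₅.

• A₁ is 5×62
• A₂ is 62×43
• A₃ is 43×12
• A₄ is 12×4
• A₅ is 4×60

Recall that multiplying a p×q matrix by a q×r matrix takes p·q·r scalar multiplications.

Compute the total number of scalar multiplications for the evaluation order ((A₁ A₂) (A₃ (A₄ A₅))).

60070

(A₁ A₂): 5×62 by 62×43 → 5×43, cost 5·62·43 = 13330
(A₄ A₅): 12×4 by 4×60 → 12×60, cost 12·4·60 = 2880
(A₃ (A₄ A₅)): 43×12 by 12×60 → 43×60, cost 43·12·60 = 30960; cumulative 33840
((A₁ A₂) (A₃ (A₄ A₅))): 5×43 by 43×60 → 5×60, cost 5·43·60 = 12900; cumulative 60070
Total: 60070 scalar multiplications.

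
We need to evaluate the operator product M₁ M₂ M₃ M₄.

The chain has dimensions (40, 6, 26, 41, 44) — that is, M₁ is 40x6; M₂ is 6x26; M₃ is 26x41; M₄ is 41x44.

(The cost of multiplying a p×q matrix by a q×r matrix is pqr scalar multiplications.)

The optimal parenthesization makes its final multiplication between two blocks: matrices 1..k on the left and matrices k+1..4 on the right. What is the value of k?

Adjacent pairs: M₁M₂ = 40·6·26 = 6240; M₂M₃ = 6·26·41 = 6396; M₃M₄ = 26·41·44 = 46904.
Length 3: M₁..M₃: k=1: 0+6396+40·6·41=16236; k=2: 6240+0+40·26·41=48880 → min 16236 | M₂..M₄: k=2: 0+46904+6·26·44=53768; k=3: 6396+0+6·41·44=17220 → min 17220.
Top-level splits: k=1: (M₁..M₁)·(M₂..M₄) → 0+17220+40·6·44 = 27780; k=2: (M₁..M₂)·(M₃..M₄) → 6240+46904+40·26·44 = 98904; k=3: (M₁..M₃)·(M₄..M₄) → 16236+0+40·41·44 = 88396.
Best split is after M₁, i.e. k = 1.

1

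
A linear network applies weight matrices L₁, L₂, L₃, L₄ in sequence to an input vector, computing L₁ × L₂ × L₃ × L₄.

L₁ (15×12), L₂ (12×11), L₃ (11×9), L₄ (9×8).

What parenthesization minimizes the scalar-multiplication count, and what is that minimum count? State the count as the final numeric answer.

3288

Adjacent pairs: L₁L₂ = 15·12·11 = 1980; L₂L₃ = 12·11·9 = 1188; L₃L₄ = 11·9·8 = 792.
Length 3: L₁..L₃: k=1: 0+1188+15·12·9=2808; k=2: 1980+0+15·11·9=3465 → min 2808 | L₂..L₄: k=2: 0+792+12·11·8=1848; k=3: 1188+0+12·9·8=2052 → min 1848.
Length 4: L₁..L₄: k=1: 0+1848+15·12·8=3288; k=2: 1980+792+15·11·8=4092; k=3: 2808+0+15·9·8=3888 → min 3288.
Optimal parenthesization: (L₁ × (L₂ × (L₃ × L₄))) with cost 3288.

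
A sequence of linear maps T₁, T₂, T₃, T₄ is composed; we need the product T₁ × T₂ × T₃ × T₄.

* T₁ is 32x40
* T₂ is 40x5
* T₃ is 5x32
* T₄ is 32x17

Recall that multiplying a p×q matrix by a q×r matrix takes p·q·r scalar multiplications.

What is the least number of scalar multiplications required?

Adjacent pairs: T₁T₂ = 32·40·5 = 6400; T₂T₃ = 40·5·32 = 6400; T₃T₄ = 5·32·17 = 2720.
Length 3: T₁..T₃: k=1: 0+6400+32·40·32=47360; k=2: 6400+0+32·5·32=11520 → min 11520 | T₂..T₄: k=2: 0+2720+40·5·17=6120; k=3: 6400+0+40·32·17=28160 → min 6120.
Length 4: T₁..T₄: k=1: 0+6120+32·40·17=27880; k=2: 6400+2720+32·5·17=11840; k=3: 11520+0+32·32·17=28928 → min 11840.
Optimal order: ((T₁ × T₂) × (T₃ × T₄)) with cost 11840.

11840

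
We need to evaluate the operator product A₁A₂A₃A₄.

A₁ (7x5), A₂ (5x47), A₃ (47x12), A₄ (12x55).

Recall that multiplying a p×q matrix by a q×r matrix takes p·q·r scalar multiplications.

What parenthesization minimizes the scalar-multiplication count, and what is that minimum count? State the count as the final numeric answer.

Adjacent pairs: A₁A₂ = 7·5·47 = 1645; A₂A₃ = 5·47·12 = 2820; A₃A₄ = 47·12·55 = 31020.
Length 3: A₁..A₃: k=1: 0+2820+7·5·12=3240; k=2: 1645+0+7·47·12=5593 → min 3240 | A₂..A₄: k=2: 0+31020+5·47·55=43945; k=3: 2820+0+5·12·55=6120 → min 6120.
Length 4: A₁..A₄: k=1: 0+6120+7·5·55=8045; k=2: 1645+31020+7·47·55=50760; k=3: 3240+0+7·12·55=7860 → min 7860.
Optimal parenthesization: ((A₁(A₂A₃))A₄) with cost 7860.

7860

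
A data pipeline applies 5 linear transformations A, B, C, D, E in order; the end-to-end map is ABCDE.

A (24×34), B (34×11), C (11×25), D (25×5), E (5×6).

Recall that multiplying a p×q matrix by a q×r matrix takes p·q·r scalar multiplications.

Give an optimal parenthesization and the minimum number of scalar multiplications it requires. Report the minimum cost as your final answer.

8045

Adjacent pairs: AB = 24·34·11 = 8976; BC = 34·11·25 = 9350; CD = 11·25·5 = 1375; DE = 25·5·6 = 750.
Length 3: A..C: k=1: 0+9350+24·34·25=29750; k=2: 8976+0+24·11·25=15576 → min 15576 | B..D: k=2: 0+1375+34·11·5=3245; k=3: 9350+0+34·25·5=13600 → min 3245 | C..E: k=3: 0+750+11·25·6=2400; k=4: 1375+0+11·5·6=1705 → min 1705.
Length 4: A..D: k=1: 0+3245+24·34·5=7325; k=2: 8976+1375+24·11·5=11671; k=3: 15576+0+24·25·5=18576 → min 7325 | B..E: k=2: 0+1705+34·11·6=3949; k=3: 9350+750+34·25·6=15200; k=4: 3245+0+34·5·6=4265 → min 3949.
Length 5: A..E: k=1: 0+3949+24·34·6=8845; k=2: 8976+1705+24·11·6=12265; k=3: 15576+750+24·25·6=19926; k=4: 7325+0+24·5·6=8045 → min 8045.
Optimal parenthesization: ((A(B(CD)))E) with cost 8045.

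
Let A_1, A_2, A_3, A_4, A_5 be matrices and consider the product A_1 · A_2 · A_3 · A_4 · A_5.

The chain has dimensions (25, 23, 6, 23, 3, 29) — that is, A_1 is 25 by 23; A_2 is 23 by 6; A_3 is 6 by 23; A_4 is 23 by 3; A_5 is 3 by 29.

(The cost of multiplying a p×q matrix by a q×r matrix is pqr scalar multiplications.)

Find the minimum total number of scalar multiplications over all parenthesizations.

4728

Adjacent pairs: A_1A_2 = 25·23·6 = 3450; A_2A_3 = 23·6·23 = 3174; A_3A_4 = 6·23·3 = 414; A_4A_5 = 23·3·29 = 2001.
Length 3: A_1..A_3: k=1: 0+3174+25·23·23=16399; k=2: 3450+0+25·6·23=6900 → min 6900 | A_2..A_4: k=2: 0+414+23·6·3=828; k=3: 3174+0+23·23·3=4761 → min 828 | A_3..A_5: k=3: 0+2001+6·23·29=6003; k=4: 414+0+6·3·29=936 → min 936.
Length 4: A_1..A_4: k=1: 0+828+25·23·3=2553; k=2: 3450+414+25·6·3=4314; k=3: 6900+0+25·23·3=8625 → min 2553 | A_2..A_5: k=2: 0+936+23·6·29=4938; k=3: 3174+2001+23·23·29=20516; k=4: 828+0+23·3·29=2829 → min 2829.
Length 5: A_1..A_5: k=1: 0+2829+25·23·29=19504; k=2: 3450+936+25·6·29=8736; k=3: 6900+2001+25·23·29=25576; k=4: 2553+0+25·3·29=4728 → min 4728.
Optimal order: ((A_1 · (A_2 · (A_3 · A_4))) · A_5) with cost 4728.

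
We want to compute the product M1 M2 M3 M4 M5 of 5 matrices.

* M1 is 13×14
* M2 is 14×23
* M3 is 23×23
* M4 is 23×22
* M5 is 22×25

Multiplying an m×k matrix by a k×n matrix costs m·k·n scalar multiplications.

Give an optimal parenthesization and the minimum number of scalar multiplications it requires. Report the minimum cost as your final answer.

Adjacent pairs: M1M2 = 13·14·23 = 4186; M2M3 = 14·23·23 = 7406; M3M4 = 23·23·22 = 11638; M4M5 = 23·22·25 = 12650.
Length 3: M1..M3: k=1: 0+7406+13·14·23=11592; k=2: 4186+0+13·23·23=11063 → min 11063 | M2..M4: k=2: 0+11638+14·23·22=18722; k=3: 7406+0+14·23·22=14490 → min 14490 | M3..M5: k=3: 0+12650+23·23·25=25875; k=4: 11638+0+23·22·25=24288 → min 24288.
Length 4: M1..M4: k=1: 0+14490+13·14·22=18494; k=2: 4186+11638+13·23·22=22402; k=3: 11063+0+13·23·22=17641 → min 17641 | M2..M5: k=2: 0+24288+14·23·25=32338; k=3: 7406+12650+14·23·25=28106; k=4: 14490+0+14·22·25=22190 → min 22190.
Length 5: M1..M5: k=1: 0+22190+13·14·25=26740; k=2: 4186+24288+13·23·25=35949; k=3: 11063+12650+13·23·25=31188; k=4: 17641+0+13·22·25=24791 → min 24791.
Optimal parenthesization: ((((M1 M2) M3) M4) M5) with cost 24791.

24791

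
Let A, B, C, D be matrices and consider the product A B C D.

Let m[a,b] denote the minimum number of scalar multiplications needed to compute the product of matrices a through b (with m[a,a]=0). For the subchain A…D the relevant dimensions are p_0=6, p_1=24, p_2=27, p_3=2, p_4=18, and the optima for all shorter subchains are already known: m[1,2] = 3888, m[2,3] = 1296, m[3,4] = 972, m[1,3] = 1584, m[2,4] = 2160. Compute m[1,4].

m[1,4] = min over k∈[1,3] of m[1,k]+m[k+1,4]+p_{0}·p_k·p_{4}.
k=1: 0 + 2160 + 6·24·18 = 4752; k=2: 3888 + 972 + 6·27·18 = 7776; k=3: 1584 + 0 + 6·2·18 = 1800.
Minimum: 1800 at k=3.

1800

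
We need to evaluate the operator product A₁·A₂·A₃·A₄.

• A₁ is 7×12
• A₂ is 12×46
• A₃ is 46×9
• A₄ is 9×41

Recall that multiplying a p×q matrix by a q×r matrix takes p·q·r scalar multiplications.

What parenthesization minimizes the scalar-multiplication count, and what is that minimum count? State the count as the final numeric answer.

Adjacent pairs: A₁A₂ = 7·12·46 = 3864; A₂A₃ = 12·46·9 = 4968; A₃A₄ = 46·9·41 = 16974.
Length 3: A₁..A₃: k=1: 0+4968+7·12·9=5724; k=2: 3864+0+7·46·9=6762 → min 5724 | A₂..A₄: k=2: 0+16974+12·46·41=39606; k=3: 4968+0+12·9·41=9396 → min 9396.
Length 4: A₁..A₄: k=1: 0+9396+7·12·41=12840; k=2: 3864+16974+7·46·41=34040; k=3: 5724+0+7·9·41=8307 → min 8307.
Optimal parenthesization: ((A₁·(A₂·A₃))·A₄) with cost 8307.

8307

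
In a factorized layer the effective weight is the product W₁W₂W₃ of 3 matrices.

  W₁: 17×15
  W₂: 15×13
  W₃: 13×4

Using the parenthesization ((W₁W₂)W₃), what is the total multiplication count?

(W₁W₂): 17×15 by 15×13 → 17×13, cost 17·15·13 = 3315
((W₁W₂)W₃): 17×13 by 13×4 → 17×4, cost 17·13·4 = 884; cumulative 4199
Total: 4199 scalar multiplications.

4199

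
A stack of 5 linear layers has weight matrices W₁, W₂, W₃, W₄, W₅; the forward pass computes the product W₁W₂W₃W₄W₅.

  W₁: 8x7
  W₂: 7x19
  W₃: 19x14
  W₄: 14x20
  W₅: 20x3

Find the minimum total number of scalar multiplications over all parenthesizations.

2205

Adjacent pairs: W₁W₂ = 8·7·19 = 1064; W₂W₃ = 7·19·14 = 1862; W₃W₄ = 19·14·20 = 5320; W₄W₅ = 14·20·3 = 840.
Length 3: W₁..W₃: k=1: 0+1862+8·7·14=2646; k=2: 1064+0+8·19·14=3192 → min 2646 | W₂..W₄: k=2: 0+5320+7·19·20=7980; k=3: 1862+0+7·14·20=3822 → min 3822 | W₃..W₅: k=3: 0+840+19·14·3=1638; k=4: 5320+0+19·20·3=6460 → min 1638.
Length 4: W₁..W₄: k=1: 0+3822+8·7·20=4942; k=2: 1064+5320+8·19·20=9424; k=3: 2646+0+8·14·20=4886 → min 4886 | W₂..W₅: k=2: 0+1638+7·19·3=2037; k=3: 1862+840+7·14·3=2996; k=4: 3822+0+7·20·3=4242 → min 2037.
Length 5: W₁..W₅: k=1: 0+2037+8·7·3=2205; k=2: 1064+1638+8·19·3=3158; k=3: 2646+840+8·14·3=3822; k=4: 4886+0+8·20·3=5366 → min 2205.
Optimal order: (W₁(W₂(W₃(W₄W₅)))) with cost 2205.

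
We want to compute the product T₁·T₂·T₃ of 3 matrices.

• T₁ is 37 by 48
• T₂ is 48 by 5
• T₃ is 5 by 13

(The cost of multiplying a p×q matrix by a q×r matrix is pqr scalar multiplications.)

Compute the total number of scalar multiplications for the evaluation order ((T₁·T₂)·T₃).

(T₁·T₂): 37×48 by 48×5 → 37×5, cost 37·48·5 = 8880
((T₁·T₂)·T₃): 37×5 by 5×13 → 37×13, cost 37·5·13 = 2405; cumulative 11285
Total: 11285 scalar multiplications.

11285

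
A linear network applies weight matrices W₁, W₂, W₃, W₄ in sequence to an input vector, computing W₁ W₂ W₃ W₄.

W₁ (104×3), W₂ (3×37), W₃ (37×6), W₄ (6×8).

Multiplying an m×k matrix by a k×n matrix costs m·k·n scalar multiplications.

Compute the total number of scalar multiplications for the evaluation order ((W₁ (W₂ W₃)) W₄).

(W₂ W₃): 3×37 by 37×6 → 3×6, cost 3·37·6 = 666
(W₁ (W₂ W₃)): 104×3 by 3×6 → 104×6, cost 104·3·6 = 1872; cumulative 2538
((W₁ (W₂ W₃)) W₄): 104×6 by 6×8 → 104×8, cost 104·6·8 = 4992; cumulative 7530
Total: 7530 scalar multiplications.

7530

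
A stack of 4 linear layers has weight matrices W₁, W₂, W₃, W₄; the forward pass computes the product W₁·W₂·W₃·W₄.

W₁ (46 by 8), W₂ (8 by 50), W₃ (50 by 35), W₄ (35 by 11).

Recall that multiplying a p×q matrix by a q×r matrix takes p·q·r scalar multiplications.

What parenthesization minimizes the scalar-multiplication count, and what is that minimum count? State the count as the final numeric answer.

21128

Adjacent pairs: W₁W₂ = 46·8·50 = 18400; W₂W₃ = 8·50·35 = 14000; W₃W₄ = 50·35·11 = 19250.
Length 3: W₁..W₃: k=1: 0+14000+46·8·35=26880; k=2: 18400+0+46·50·35=98900 → min 26880 | W₂..W₄: k=2: 0+19250+8·50·11=23650; k=3: 14000+0+8·35·11=17080 → min 17080.
Length 4: W₁..W₄: k=1: 0+17080+46·8·11=21128; k=2: 18400+19250+46·50·11=62950; k=3: 26880+0+46·35·11=44590 → min 21128.
Optimal parenthesization: (W₁·((W₂·W₃)·W₄)) with cost 21128.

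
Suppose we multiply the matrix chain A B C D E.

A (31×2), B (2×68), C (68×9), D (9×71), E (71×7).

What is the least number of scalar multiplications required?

3930

Adjacent pairs: AB = 31·2·68 = 4216; BC = 2·68·9 = 1224; CD = 68·9·71 = 43452; DE = 9·71·7 = 4473.
Length 3: A..C: k=1: 0+1224+31·2·9=1782; k=2: 4216+0+31·68·9=23188 → min 1782 | B..D: k=2: 0+43452+2·68·71=53108; k=3: 1224+0+2·9·71=2502 → min 2502 | C..E: k=3: 0+4473+68·9·7=8757; k=4: 43452+0+68·71·7=77248 → min 8757.
Length 4: A..D: k=1: 0+2502+31·2·71=6904; k=2: 4216+43452+31·68·71=197336; k=3: 1782+0+31·9·71=21591 → min 6904 | B..E: k=2: 0+8757+2·68·7=9709; k=3: 1224+4473+2·9·7=5823; k=4: 2502+0+2·71·7=3496 → min 3496.
Length 5: A..E: k=1: 0+3496+31·2·7=3930; k=2: 4216+8757+31·68·7=27729; k=3: 1782+4473+31·9·7=8208; k=4: 6904+0+31·71·7=22311 → min 3930.
Optimal order: (A (((B C) D) E)) with cost 3930.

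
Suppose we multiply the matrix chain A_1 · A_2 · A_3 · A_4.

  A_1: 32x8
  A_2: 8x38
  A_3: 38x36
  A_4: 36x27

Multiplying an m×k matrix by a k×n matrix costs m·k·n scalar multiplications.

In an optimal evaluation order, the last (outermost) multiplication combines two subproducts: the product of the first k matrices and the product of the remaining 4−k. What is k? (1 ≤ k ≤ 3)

Adjacent pairs: A_1A_2 = 32·8·38 = 9728; A_2A_3 = 8·38·36 = 10944; A_3A_4 = 38·36·27 = 36936.
Length 3: A_1..A_3: k=1: 0+10944+32·8·36=20160; k=2: 9728+0+32·38·36=53504 → min 20160 | A_2..A_4: k=2: 0+36936+8·38·27=45144; k=3: 10944+0+8·36·27=18720 → min 18720.
Top-level splits: k=1: (A_1..A_1)·(A_2..A_4) → 0+18720+32·8·27 = 25632; k=2: (A_1..A_2)·(A_3..A_4) → 9728+36936+32·38·27 = 79496; k=3: (A_1..A_3)·(A_4..A_4) → 20160+0+32·36·27 = 51264.
Best split is after A_1, i.e. k = 1.

1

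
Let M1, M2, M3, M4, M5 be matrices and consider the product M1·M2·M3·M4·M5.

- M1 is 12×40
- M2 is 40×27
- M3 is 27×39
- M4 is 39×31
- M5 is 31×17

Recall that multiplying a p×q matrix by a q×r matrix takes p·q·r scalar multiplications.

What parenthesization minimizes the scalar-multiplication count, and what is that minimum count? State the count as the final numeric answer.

Adjacent pairs: M1M2 = 12·40·27 = 12960; M2M3 = 40·27·39 = 42120; M3M4 = 27·39·31 = 32643; M4M5 = 39·31·17 = 20553.
Length 3: M1..M3: k=1: 0+42120+12·40·39=60840; k=2: 12960+0+12·27·39=25596 → min 25596 | M2..M4: k=2: 0+32643+40·27·31=66123; k=3: 42120+0+40·39·31=90480 → min 66123 | M3..M5: k=3: 0+20553+27·39·17=38454; k=4: 32643+0+27·31·17=46872 → min 38454.
Length 4: M1..M4: k=1: 0+66123+12·40·31=81003; k=2: 12960+32643+12·27·31=55647; k=3: 25596+0+12·39·31=40104 → min 40104 | M2..M5: k=2: 0+38454+40·27·17=56814; k=3: 42120+20553+40·39·17=89193; k=4: 66123+0+40·31·17=87203 → min 56814.
Length 5: M1..M5: k=1: 0+56814+12·40·17=64974; k=2: 12960+38454+12·27·17=56922; k=3: 25596+20553+12·39·17=54105; k=4: 40104+0+12·31·17=46428 → min 46428.
Optimal parenthesization: ((((M1·M2)·M3)·M4)·M5) with cost 46428.

46428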